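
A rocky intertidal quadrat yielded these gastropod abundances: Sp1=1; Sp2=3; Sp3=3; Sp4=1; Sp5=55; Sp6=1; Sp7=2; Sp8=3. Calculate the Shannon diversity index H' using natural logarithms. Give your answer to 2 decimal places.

0.88

Total N = 1+3+3+1+55+1+2+3 = 69, so the proportions are 0.0145, 0.0435, 0.0435, 0.0145, 0.7971, 0.0145, 0.029, 0.0435 (working shown to 4 dp, full precision carried).
Each pᵢ ln pᵢ term: 0.0145×(-4.2341)=-0.0614, 0.0435×(-3.1355)=-0.1363, 0.0435×(-3.1355)=-0.1363, 0.0145×(-4.2341)=-0.0614, 0.7971×(-0.2268)=-0.1808, 0.0145×(-4.2341)=-0.0614, 0.029×(-3.5410)=-0.1026, 0.0435×(-3.1355)=-0.1363.
Sum = -0.8765, so H' = 0.88.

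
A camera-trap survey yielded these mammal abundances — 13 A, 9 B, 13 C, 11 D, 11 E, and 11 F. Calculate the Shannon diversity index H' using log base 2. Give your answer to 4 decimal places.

2.5742

Total N = 13+9+13+11+11+11 = 68, so the proportions are 0.191176, 0.132353, 0.191176, 0.161765, 0.161765, 0.161765 (working shown to 6 dp, full precision carried).
Each pᵢ log₂ pᵢ term: 0.191176×(-2.387023)=-0.456343, 0.132353×(-2.917538)=-0.386145, 0.191176×(-2.387023)=-0.456343, 0.161765×(-2.628031)=-0.425123, 0.161765×(-2.628031)=-0.425123, 0.161765×(-2.628031)=-0.425123.
Sum = -2.574198, so H' = 2.5742.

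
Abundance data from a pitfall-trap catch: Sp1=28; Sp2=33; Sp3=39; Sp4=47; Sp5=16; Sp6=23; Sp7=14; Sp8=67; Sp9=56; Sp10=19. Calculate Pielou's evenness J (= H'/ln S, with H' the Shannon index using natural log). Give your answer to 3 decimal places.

0.948

Total N = 28+33+39+47+16+23+14+67+56+19 = 342, so the proportions are 0.08187, 0.09649, 0.11404, 0.13743, 0.04678, 0.06725, 0.04094, 0.19591, 0.16374, 0.05556 (working shown to 5 dp, full precision carried).
H' = −Σ pᵢ ln pᵢ = −((-0.20489) + (-0.22563) + (-0.24760) + (-0.27275) + (-0.14326) + (-0.18153) + (-0.13082) + (-0.31935) + (-0.29629) + (-0.16058)) = 2.18269.
With S = 10 species, ln S = 2.30259, so J = 2.18269/2.30259 = 0.94793, i.e. 0.948 to 3 decimal places.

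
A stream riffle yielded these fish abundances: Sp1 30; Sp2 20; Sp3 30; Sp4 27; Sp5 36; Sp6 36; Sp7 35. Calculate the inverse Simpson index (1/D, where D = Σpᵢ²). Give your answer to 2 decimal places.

6.79

Total N = 30+20+30+27+36+36+35 = 214, so the proportions are 0.140187, 0.093458, 0.140187, 0.126168, 0.168224, 0.168224, 0.163551 (working shown to 6 dp, full precision carried).
D = 0.140187² + 0.093458² + 0.140187² + 0.126168² + 0.168224² + 0.168224² + 0.163551² = 0.019652 + 0.008734 + 0.019652 + 0.015918 + 0.028299 + 0.028299 + 0.026749 = 0.147305.
So 1/D = 6.7886, i.e. 6.79 to 2 decimal places.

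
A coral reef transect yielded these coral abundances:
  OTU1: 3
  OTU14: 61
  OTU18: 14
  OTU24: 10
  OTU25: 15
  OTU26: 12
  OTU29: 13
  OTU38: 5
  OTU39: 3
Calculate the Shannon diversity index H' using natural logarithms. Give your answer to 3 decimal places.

Total N = 3+61+14+10+15+12+13+5+3 = 136, so the proportions are 0.02206, 0.44853, 0.10294, 0.07353, 0.11029, 0.08824, 0.09559, 0.03676, 0.02206 (working shown to 5 dp, full precision carried).
Each pᵢ ln pᵢ term: 0.02206×(-3.81404)=-0.08413, 0.44853×(-0.80178)=-0.35962, 0.10294×(-2.27360)=-0.23405, 0.07353×(-2.61007)=-0.19192, 0.11029×(-2.20460)=-0.24315, 0.08824×(-2.42775)=-0.21421, 0.09559×(-2.34771)=-0.22441, 0.03676×(-3.30322)=-0.12144, 0.02206×(-3.81404)=-0.08413.
Sum = -1.75708, so H' = 1.757.

1.757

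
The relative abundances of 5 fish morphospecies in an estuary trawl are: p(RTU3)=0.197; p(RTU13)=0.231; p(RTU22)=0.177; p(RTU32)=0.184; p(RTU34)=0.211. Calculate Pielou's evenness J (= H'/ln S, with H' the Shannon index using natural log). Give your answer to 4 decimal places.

0.9971

H' = −Σ pᵢ ln pᵢ = −((-0.320037) + (-0.338493) + (-0.306494) + (-0.311479) + (-0.328294)) = 1.604797 (working shown to 6 dp, full precision carried).
With S = 5 species, ln S = 1.609438, so J = 1.604797/1.609438 = 0.997116, i.e. 0.9971 to 4 decimal places.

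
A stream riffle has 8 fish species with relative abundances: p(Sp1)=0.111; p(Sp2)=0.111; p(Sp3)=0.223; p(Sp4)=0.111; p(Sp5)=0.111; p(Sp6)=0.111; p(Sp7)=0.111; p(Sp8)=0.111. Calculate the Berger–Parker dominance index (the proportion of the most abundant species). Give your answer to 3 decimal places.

The largest proportion is 0.223, i.e. d = 0.223 to 3 decimal places.

0.223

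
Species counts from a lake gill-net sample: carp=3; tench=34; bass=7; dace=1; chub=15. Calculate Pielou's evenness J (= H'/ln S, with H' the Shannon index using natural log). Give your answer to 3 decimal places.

Total N = 3+34+7+1+15 = 60, so the proportions are 0.05, 0.56667, 0.11667, 0.01667, 0.25 (working shown to 5 dp, full precision carried).
H' = −Σ pᵢ ln pᵢ = −((-0.14979) + (-0.32186) + (-0.25065) + (-0.06824) + (-0.34657)) = 1.13711.
With S = 5 species, ln S = 1.60944, so J = 1.13711/1.60944 = 0.70652, i.e. 0.707 to 3 decimal places.

0.707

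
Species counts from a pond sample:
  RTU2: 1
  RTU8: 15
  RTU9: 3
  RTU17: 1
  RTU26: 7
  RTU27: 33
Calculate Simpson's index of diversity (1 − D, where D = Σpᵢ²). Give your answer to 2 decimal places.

Total N = 1+15+3+1+7+33 = 60, so the proportions are 0.0167, 0.25, 0.05, 0.0167, 0.1167, 0.55 (working shown to 4 dp, full precision carried).
D = 0.0167² + 0.25² + 0.05² + 0.0167² + 0.1167² + 0.55² = 0.0003 + 0.0625 + 0.0025 + 0.0003 + 0.0136 + 0.3025 = 0.3817.
So 1 − D = 0.6183, i.e. 0.62 to 2 decimal places.

0.62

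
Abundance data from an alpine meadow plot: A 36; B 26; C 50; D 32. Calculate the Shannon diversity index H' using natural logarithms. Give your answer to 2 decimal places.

1.36

Total N = 36+26+50+32 = 144, so the proportions are 0.25, 0.1806, 0.3472, 0.2222 (working shown to 4 dp, full precision carried).
Each pᵢ ln pᵢ term: 0.25×(-1.3863)=-0.3466, 0.1806×(-1.7117)=-0.3091, 0.3472×(-1.0578)=-0.3673, 0.2222×(-1.5041)=-0.3342.
Sum = -1.3572, so H' = 1.36.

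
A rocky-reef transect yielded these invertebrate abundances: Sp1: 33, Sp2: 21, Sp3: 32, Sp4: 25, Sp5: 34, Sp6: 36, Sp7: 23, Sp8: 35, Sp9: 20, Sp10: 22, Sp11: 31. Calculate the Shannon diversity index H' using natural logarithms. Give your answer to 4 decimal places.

Total N = 33+21+32+25+34+36+23+35+20+22+31 = 312, so the proportions are 0.105769, 0.067308, 0.102564, 0.080128, 0.108974, 0.115385, 0.073718, 0.112179, 0.064103, 0.070513, 0.099359 (working shown to 6 dp, full precision carried).
Each pᵢ ln pᵢ term: 0.105769×(-2.246496)=-0.237610, 0.067308×(-2.698481)=-0.181629, 0.102564×(-2.277267)=-0.233566, 0.080128×(-2.524127)=-0.202254, 0.108974×(-2.216643)=-0.241557, 0.115385×(-2.159484)=-0.249171, 0.073718×(-2.607509)=-0.192220, 0.112179×(-2.187655)=-0.245410, 0.064103×(-2.747271)=-0.176107, 0.070513×(-2.651961)=-0.186997, 0.099359×(-2.309016)=-0.229421.
Sum = -2.375943, so H' = 2.3759.

2.3759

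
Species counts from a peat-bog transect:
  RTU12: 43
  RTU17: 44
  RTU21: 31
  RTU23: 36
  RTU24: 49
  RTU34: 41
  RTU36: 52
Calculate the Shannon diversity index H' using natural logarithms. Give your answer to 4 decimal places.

Total N = 43+44+31+36+49+41+52 = 296, so the proportions are 0.14527, 0.148649, 0.10473, 0.121622, 0.165541, 0.138514, 0.175676 (working shown to 6 dp, full precision carried).
Each pᵢ ln pᵢ term: 0.14527×(-1.929159)=-0.280249, 0.148649×(-1.906170)=-0.283350, 0.10473×(-2.256372)=-0.236309, 0.121622×(-2.106841)=-0.256237, 0.165541×(-1.798539)=-0.297731, 0.138514×(-1.976787)=-0.273812, 0.175676×(-1.739116)=-0.305520.
Sum = -1.933209, so H' = 1.9332.

1.9332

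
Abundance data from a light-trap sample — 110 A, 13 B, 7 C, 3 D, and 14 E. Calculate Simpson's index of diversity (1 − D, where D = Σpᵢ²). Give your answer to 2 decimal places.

0.42

Total N = 110+13+7+3+14 = 147, so the proportions are 0.7483, 0.0884, 0.0476, 0.0204, 0.0952 (working shown to 4 dp, full precision carried).
D = 0.7483² + 0.0884² + 0.0476² + 0.0204² + 0.0952² = 0.5600 + 0.0078 + 0.0023 + 0.0004 + 0.0091 = 0.5795.
So 1 − D = 0.4205, i.e. 0.42 to 2 decimal places.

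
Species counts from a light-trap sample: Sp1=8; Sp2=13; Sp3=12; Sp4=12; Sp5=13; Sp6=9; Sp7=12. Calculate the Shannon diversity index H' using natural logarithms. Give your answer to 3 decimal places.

1.932

Total N = 8+13+12+12+13+9+12 = 79, so the proportions are 0.10127, 0.16456, 0.1519, 0.1519, 0.16456, 0.11392, 0.1519 (working shown to 5 dp, full precision carried).
Each pᵢ ln pᵢ term: 0.10127×(-2.29001)=-0.23190, 0.16456×(-1.80450)=-0.29694, 0.1519×(-1.88454)=-0.28626, 0.1519×(-1.88454)=-0.28626, 0.16456×(-1.80450)=-0.29694, 0.11392×(-2.17222)=-0.24747, 0.1519×(-1.88454)=-0.28626.
Sum = -1.93203, so H' = 1.932.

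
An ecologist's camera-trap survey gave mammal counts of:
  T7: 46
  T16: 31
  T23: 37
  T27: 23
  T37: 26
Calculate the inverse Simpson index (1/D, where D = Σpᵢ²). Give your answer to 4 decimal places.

4.7016

Total N = 46+31+37+23+26 = 163, so the proportions are 0.28220859, 0.19018405, 0.22699387, 0.14110429, 0.1595092 (working shown to 8 dp, full precision carried).
D = 0.28220859² + 0.19018405² + 0.22699387² + 0.14110429² + 0.1595092² = 0.07964169 + 0.03616997 + 0.05152621 + 0.01991042 + 0.02544319 = 0.21269148.
So 1/D = 4.701646, i.e. 4.7016 to 4 decimal places.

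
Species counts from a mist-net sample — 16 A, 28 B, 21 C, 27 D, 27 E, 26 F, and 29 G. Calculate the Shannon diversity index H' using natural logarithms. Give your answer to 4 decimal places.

1.9295

Total N = 16+28+21+27+27+26+29 = 174, so the proportions are 0.091954, 0.16092, 0.12069, 0.155172, 0.155172, 0.149425, 0.166667 (working shown to 6 dp, full precision carried).
Each pᵢ ln pᵢ term: 0.091954×(-2.386467)=-0.219445, 0.16092×(-1.826851)=-0.293976, 0.12069×(-2.114533)=-0.255202, 0.155172×(-1.863218)=-0.289120, 0.155172×(-1.863218)=-0.289120, 0.149425×(-1.900959)=-0.284051, 0.166667×(-1.791759)=-0.298627.
Sum = -1.929542, so H' = 1.9295.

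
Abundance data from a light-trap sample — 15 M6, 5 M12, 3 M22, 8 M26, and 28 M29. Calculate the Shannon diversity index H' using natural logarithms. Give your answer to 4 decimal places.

1.3335

Total N = 15+5+3+8+28 = 59, so the proportions are 0.254237, 0.084746, 0.050847, 0.135593, 0.474576 (working shown to 6 dp, full precision carried).
Each pᵢ ln pᵢ term: 0.254237×(-1.369487)=-0.348175, 0.084746×(-2.468100)=-0.209161, 0.050847×(-2.978925)=-0.151471, 0.135593×(-1.998096)=-0.270928, 0.474576×(-0.745333)=-0.353717.
Sum = -1.333452, so H' = 1.3335.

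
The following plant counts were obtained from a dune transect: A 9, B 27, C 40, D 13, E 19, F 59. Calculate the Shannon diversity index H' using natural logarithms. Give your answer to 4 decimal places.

Total N = 9+27+40+13+19+59 = 167, so the proportions are 0.053892, 0.161677, 0.239521, 0.077844, 0.113772, 0.353293 (working shown to 6 dp, full precision carried).
Each pᵢ ln pᵢ term: 0.053892×(-2.920769)=-0.157407, 0.161677×(-1.822157)=-0.294600, 0.239521×(-1.429114)=-0.342303, 0.077844×(-2.553044)=-0.198740, 0.113772×(-2.173555)=-0.247291, 0.353293×(-1.040456)=-0.367586.
Sum = -1.607927, so H' = 1.6079.

1.6079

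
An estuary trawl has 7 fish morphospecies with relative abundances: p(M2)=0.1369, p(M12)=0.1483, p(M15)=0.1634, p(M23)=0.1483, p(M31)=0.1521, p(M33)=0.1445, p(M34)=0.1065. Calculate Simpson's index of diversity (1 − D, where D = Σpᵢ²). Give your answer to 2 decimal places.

0.86

D = 0.1369² + 0.1483² + 0.1634² + 0.1483² + 0.1521² + 0.1445² + 0.1065² = 0.0187 + 0.0220 + 0.0267 + 0.0220 + 0.0231 + 0.0209 + 0.0113 = 0.1448 (working shown to 4 dp, full precision carried).
So 1 − D = 0.8552, i.e. 0.86 to 2 decimal places.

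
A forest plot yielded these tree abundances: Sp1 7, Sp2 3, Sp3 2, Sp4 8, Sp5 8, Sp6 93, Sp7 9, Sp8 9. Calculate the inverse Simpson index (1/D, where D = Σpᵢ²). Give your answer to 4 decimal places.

Total N = 7+3+2+8+8+93+9+9 = 139, so the proportions are 0.0503597, 0.0215827, 0.0143885, 0.057554, 0.057554, 0.6690647, 0.0647482, 0.0647482 (working shown to 7 dp, full precision carried).
D = 0.0503597² + 0.0215827² + 0.0143885² + 0.057554² + 0.057554² + 0.6690647² + 0.0647482² + 0.0647482² = 0.0025361 + 0.0004658 + 0.0002070 + 0.0033125 + 0.0033125 + 0.4476476 + 0.0041923 + 0.0041923 = 0.4658662.
So 1/D = 2.146539, i.e. 2.1465 to 4 decimal places.

2.1465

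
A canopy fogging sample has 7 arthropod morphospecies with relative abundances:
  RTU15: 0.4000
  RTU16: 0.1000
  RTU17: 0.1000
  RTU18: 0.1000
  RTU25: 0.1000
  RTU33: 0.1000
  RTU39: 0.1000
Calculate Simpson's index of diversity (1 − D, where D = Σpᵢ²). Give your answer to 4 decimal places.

0.7800

D = 0.4² + 0.1² + 0.1² + 0.1² + 0.1² + 0.1² + 0.1² = 0.160000 + 0.010000 + 0.010000 + 0.010000 + 0.010000 + 0.010000 + 0.010000 = 0.220000 (working shown to 6 dp, full precision carried).
So 1 − D = 0.780000, i.e. 0.7800 to 4 decimal places.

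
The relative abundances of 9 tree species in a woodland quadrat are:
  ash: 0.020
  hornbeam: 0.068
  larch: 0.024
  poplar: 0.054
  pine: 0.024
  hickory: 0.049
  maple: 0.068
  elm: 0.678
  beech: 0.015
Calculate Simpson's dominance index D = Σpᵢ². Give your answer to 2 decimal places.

0.48

D = 0.02² + 0.068² + 0.024² + 0.054² + 0.024² + 0.049² + 0.068² + 0.678² + 0.015² = 0.0004 + 0.0046 + 0.0006 + 0.0029 + 0.0006 + 0.0024 + 0.0046 + 0.4597 + 0.0002 = 0.4760 (working shown to 4 dp, full precision carried).
To 2 decimal places, D = 0.48.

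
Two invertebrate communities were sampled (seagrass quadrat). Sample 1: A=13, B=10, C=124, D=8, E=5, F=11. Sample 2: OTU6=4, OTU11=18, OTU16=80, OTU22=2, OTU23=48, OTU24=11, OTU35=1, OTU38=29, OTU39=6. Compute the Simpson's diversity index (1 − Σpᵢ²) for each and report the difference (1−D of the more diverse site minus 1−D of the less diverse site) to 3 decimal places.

Sample 1: N=171, proportions 0.07602, 0.05848, 0.72515, 0.04678, 0.02924, 0.06433, giving 1−D = 0.45778 (working shown to 5 dp, full precision carried).
Sample 2: N=199, proportions 0.0201, 0.09045, 0.40201, 0.01005, 0.24121, 0.05528, 0.00503, 0.14573, 0.03015, giving 1−D = 0.74629.
Difference = |0.45778 − 0.74629| = 0.28851, i.e. 0.289 to 3 decimal places.

0.289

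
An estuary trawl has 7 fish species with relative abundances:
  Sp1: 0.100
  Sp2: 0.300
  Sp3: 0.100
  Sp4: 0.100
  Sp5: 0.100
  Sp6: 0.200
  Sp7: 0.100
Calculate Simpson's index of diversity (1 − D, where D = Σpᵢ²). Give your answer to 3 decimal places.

0.820

D = 0.1² + 0.3² + 0.1² + 0.1² + 0.1² + 0.2² + 0.1² = 0.01000 + 0.09000 + 0.01000 + 0.01000 + 0.01000 + 0.04000 + 0.01000 = 0.18000 (working shown to 5 dp, full precision carried).
So 1 − D = 0.82000, i.e. 0.820 to 3 decimal places.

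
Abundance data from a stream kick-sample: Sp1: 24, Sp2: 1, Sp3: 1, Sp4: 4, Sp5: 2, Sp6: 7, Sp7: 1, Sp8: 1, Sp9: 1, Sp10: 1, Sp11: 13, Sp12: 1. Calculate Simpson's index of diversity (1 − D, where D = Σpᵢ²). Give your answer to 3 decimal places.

0.747

Total N = 24+1+1+4+2+7+1+1+1+1+13+1 = 57, so the proportions are 0.42105, 0.01754, 0.01754, 0.07018, 0.03509, 0.12281, 0.01754, 0.01754, 0.01754, 0.01754, 0.22807, 0.01754 (working shown to 5 dp, full precision carried).
D = 0.42105² + 0.01754² + 0.01754² + 0.07018² + 0.03509² + 0.12281² + 0.01754² + 0.01754² + 0.01754² + 0.01754² + 0.22807² + 0.01754² = 0.17729 + 0.00031 + 0.00031 + 0.00492 + 0.00123 + 0.01508 + 0.00031 + 0.00031 + 0.00031 + 0.00031 + 0.05202 + 0.00031 = 0.25269.
So 1 − D = 0.74731, i.e. 0.747 to 3 decimal places.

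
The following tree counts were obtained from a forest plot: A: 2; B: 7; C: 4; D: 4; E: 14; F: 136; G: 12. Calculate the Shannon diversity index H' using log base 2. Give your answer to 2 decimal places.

1.35

Total N = 2+7+4+4+14+136+12 = 179, so the proportions are 0.0112, 0.0391, 0.0223, 0.0223, 0.0782, 0.7598, 0.067 (working shown to 4 dp, full precision carried).
Each pᵢ log₂ pᵢ term: 0.0112×(-6.4838)=-0.0724, 0.0391×(-4.6765)=-0.1829, 0.0223×(-5.4838)=-0.1225, 0.0223×(-5.4838)=-0.1225, 0.0782×(-3.6765)=-0.2875, 0.7598×(-0.3964)=-0.3011, 0.067×(-3.8989)=-0.2614.
Sum = -1.3505, so H' = 1.35.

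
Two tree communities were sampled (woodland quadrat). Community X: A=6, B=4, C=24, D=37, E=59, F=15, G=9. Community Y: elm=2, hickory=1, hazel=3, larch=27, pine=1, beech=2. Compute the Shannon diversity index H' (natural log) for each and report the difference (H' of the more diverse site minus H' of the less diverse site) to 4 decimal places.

Community X: N=154, proportions 0.038961, 0.025974, 0.155844, 0.24026, 0.383117, 0.097403, 0.058442, giving H' = 1.613943 (working shown to 6 dp, full precision carried).
Community Y: N=36, proportions 0.055556, 0.027778, 0.083333, 0.75, 0.027778, 0.055556, giving H' = 0.943074.
Difference = |1.613943 − 0.943074| = 0.670869, i.e. 0.6709 to 4 decimal places.

0.6709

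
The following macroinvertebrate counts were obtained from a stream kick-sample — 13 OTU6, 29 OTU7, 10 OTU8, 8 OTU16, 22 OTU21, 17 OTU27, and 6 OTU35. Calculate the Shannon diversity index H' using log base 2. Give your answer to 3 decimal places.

Total N = 13+29+10+8+22+17+6 = 105, so the proportions are 0.12381, 0.27619, 0.09524, 0.07619, 0.20952, 0.1619, 0.05714 (working shown to 5 dp, full precision carried).
Each pᵢ log₂ pᵢ term: 0.12381×(-3.01381)=-0.37314, 0.27619×(-1.85626)=-0.51268, 0.09524×(-3.39232)=-0.32308, 0.07619×(-3.71425)=-0.28299, 0.20952×(-2.25481)=-0.47244, 0.1619×(-2.62678)=-0.42529, 0.05714×(-4.12928)=-0.23596.
Sum = -2.62557, so H' = 2.626.

2.626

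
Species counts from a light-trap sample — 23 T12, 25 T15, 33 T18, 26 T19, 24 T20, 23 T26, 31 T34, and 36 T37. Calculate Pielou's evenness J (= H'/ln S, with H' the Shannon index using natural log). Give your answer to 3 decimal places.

Total N = 23+25+33+26+24+23+31+36 = 221, so the proportions are 0.10407, 0.11312, 0.14932, 0.11765, 0.1086, 0.10407, 0.14027, 0.1629 (working shown to 5 dp, full precision carried).
H' = −Σ pᵢ ln pᵢ = −((-0.23548) + (-0.24653) + (-0.28396) + (-0.25177) + (-0.24110) + (-0.23548) + (-0.27552) + (-0.29560)) = 2.06543.
With S = 8 species, ln S = 2.07944, so J = 2.06543/2.07944 = 0.99326, i.e. 0.993 to 3 decimal places.

0.993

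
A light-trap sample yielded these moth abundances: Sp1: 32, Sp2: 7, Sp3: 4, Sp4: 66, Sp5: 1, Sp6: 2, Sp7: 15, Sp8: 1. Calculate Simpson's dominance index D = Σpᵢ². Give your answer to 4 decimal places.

Total N = 32+7+4+66+1+2+15+1 = 128, so the proportions are 0.25, 0.054688, 0.03125, 0.515625, 0.007812, 0.015625, 0.117188, 0.007812 (working shown to 6 dp, full precision carried).
D = 0.25² + 0.054688² + 0.03125² + 0.515625² + 0.007812² + 0.015625² + 0.117188² + 0.007812² = 0.062500 + 0.002991 + 0.000977 + 0.265869 + 0.000061 + 0.000244 + 0.013733 + 0.000061 = 0.346436.
To 4 decimal places, D = 0.3464.

0.3464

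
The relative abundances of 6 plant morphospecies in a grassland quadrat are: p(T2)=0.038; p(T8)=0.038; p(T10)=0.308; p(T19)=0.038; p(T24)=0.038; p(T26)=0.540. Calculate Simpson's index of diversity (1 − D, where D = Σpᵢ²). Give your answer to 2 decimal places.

0.61

D = 0.038² + 0.038² + 0.308² + 0.038² + 0.038² + 0.54² = 0.0014 + 0.0014 + 0.0949 + 0.0014 + 0.0014 + 0.2916 = 0.3922 (working shown to 4 dp, full precision carried).
So 1 − D = 0.6078, i.e. 0.61 to 2 decimal places.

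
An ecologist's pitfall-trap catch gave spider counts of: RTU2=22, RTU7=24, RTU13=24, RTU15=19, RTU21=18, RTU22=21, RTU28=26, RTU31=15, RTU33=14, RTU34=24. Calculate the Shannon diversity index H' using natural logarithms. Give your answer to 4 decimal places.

Total N = 22+24+24+19+18+21+26+15+14+24 = 207, so the proportions are 0.10628, 0.115942, 0.115942, 0.091787, 0.086957, 0.101449, 0.125604, 0.072464, 0.067633, 0.115942 (working shown to 6 dp, full precision carried).
Each pᵢ ln pᵢ term: 0.10628×(-2.241676)=-0.238246, 0.115942×(-2.154665)=-0.249816, 0.115942×(-2.154665)=-0.249816, 0.091787×(-2.388280)=-0.219214, 0.086957×(-2.442347)=-0.212378, 0.101449×(-2.288196)=-0.232136, 0.125604×(-2.074622)=-0.260581, 0.072464×(-2.624669)=-0.190193, 0.067633×(-2.693661)=-0.182180, 0.115942×(-2.154665)=-0.249816.
Sum = -2.284376, so H' = 2.2844.

2.2844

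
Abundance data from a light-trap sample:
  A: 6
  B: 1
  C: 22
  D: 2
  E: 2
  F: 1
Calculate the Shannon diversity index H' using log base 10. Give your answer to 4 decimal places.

0.4901

Total N = 6+1+22+2+2+1 = 34, so the proportions are 0.176471, 0.029412, 0.647059, 0.058824, 0.058824, 0.029412 (working shown to 6 dp, full precision carried).
Each pᵢ log₁₀ pᵢ term: 0.176471×(-0.753328)=-0.132940, 0.029412×(-1.531479)=-0.045043, 0.647059×(-0.189056)=-0.122331, 0.058824×(-1.230449)=-0.072379, 0.058824×(-1.230449)=-0.072379, 0.029412×(-1.531479)=-0.045043.
Sum = -0.490116, so H' = 0.4901.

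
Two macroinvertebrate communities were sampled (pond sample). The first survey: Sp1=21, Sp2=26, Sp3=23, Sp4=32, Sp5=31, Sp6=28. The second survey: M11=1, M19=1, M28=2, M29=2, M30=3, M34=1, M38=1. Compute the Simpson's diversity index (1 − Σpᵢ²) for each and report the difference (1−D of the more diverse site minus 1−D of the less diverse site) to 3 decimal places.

0.003

The first survey: N=161, proportions 0.130435, 0.161491, 0.142857, 0.198758, 0.192547, 0.173913, giving 1−D = 0.829675 (working shown to 6 dp, full precision carried).
The second survey: N=11, proportions 0.090909, 0.090909, 0.181818, 0.181818, 0.272727, 0.090909, 0.090909, giving 1−D = 0.826446.
Difference = |0.829675 − 0.826446| = 0.003229, i.e. 0.003 to 3 decimal places.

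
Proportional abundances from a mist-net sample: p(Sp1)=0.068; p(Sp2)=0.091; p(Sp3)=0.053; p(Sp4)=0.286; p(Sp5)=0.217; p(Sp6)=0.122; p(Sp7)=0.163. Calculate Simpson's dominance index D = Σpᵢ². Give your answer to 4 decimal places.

D = 0.068² + 0.091² + 0.053² + 0.286² + 0.217² + 0.122² + 0.163² = 0.004624 + 0.008281 + 0.002809 + 0.081796 + 0.047089 + 0.014884 + 0.026569 = 0.186052 (working shown to 6 dp, full precision carried).
To 4 decimal places, D = 0.1861.

0.1861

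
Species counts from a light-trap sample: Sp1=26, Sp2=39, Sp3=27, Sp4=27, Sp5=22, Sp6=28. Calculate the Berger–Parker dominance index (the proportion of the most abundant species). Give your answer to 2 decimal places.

Total N = 26+39+27+27+22+28 = 169, so the proportions are 0.1538, 0.2308, 0.1598, 0.1598, 0.1302, 0.1657 (working shown to 4 dp, full precision carried).
The largest proportion is 0.2308, i.e. d = 0.23 to 2 decimal places.

0.23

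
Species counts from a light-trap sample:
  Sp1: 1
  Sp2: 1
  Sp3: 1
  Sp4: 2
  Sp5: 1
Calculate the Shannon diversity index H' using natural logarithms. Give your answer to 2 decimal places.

1.56

Total N = 1+1+1+2+1 = 6, so the proportions are 0.1667, 0.1667, 0.1667, 0.3333, 0.1667 (working shown to 4 dp, full precision carried).
Each pᵢ ln pᵢ term: 0.1667×(-1.7918)=-0.2986, 0.1667×(-1.7918)=-0.2986, 0.1667×(-1.7918)=-0.2986, 0.3333×(-1.0986)=-0.3662, 0.1667×(-1.7918)=-0.2986.
Sum = -1.5607, so H' = 1.56.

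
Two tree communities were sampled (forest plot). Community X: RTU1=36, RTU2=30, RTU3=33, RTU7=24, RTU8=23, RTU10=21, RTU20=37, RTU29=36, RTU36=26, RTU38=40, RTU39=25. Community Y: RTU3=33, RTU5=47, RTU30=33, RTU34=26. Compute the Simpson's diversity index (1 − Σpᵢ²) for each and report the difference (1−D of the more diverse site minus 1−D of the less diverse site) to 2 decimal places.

0.17

Community X: N=331, proportions 0.1088, 0.0906, 0.0997, 0.0725, 0.0695, 0.0634, 0.1118, 0.1088, 0.0785, 0.1208, 0.0755, giving 1−D = 0.9051 (working shown to 4 dp, full precision carried).
Community Y: N=139, proportions 0.2374, 0.3381, 0.2374, 0.1871, giving 1−D = 0.7380.
Difference = |0.9051 − 0.7380| = 0.1671, i.e. 0.17 to 2 decimal places.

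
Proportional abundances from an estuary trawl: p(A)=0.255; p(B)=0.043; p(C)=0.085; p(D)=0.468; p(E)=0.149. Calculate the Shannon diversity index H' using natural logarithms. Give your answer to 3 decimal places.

1.332

Each pᵢ ln pᵢ term (working shown to 5 dp, full precision carried): 0.255×(-1.36649)=-0.34846, 0.043×(-3.14656)=-0.13530, 0.085×(-2.46510)=-0.20953, 0.468×(-0.75929)=-0.35535, 0.149×(-1.90381)=-0.28367.
Sum = -1.33230, so H' = 1.332.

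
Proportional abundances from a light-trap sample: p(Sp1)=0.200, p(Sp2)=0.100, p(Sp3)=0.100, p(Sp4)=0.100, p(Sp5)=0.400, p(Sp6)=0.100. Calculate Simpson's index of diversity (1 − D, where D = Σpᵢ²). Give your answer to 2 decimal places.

D = 0.2² + 0.1² + 0.1² + 0.1² + 0.4² + 0.1² = 0.0400 + 0.0100 + 0.0100 + 0.0100 + 0.1600 + 0.0100 = 0.2400 (working shown to 4 dp, full precision carried).
So 1 − D = 0.7600, i.e. 0.76 to 2 decimal places.

0.76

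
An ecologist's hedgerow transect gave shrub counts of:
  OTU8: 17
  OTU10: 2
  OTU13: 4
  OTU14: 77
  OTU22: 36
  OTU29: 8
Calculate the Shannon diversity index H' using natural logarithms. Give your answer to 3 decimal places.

1.253

Total N = 17+2+4+77+36+8 = 144, so the proportions are 0.11806, 0.01389, 0.02778, 0.53472, 0.25, 0.05556 (working shown to 5 dp, full precision carried).
Each pᵢ ln pᵢ term: 0.11806×(-2.13660)=-0.25224, 0.01389×(-4.27667)=-0.05940, 0.02778×(-3.58352)=-0.09954, 0.53472×(-0.62601)=-0.33474, 0.25×(-1.38629)=-0.34657, 0.05556×(-2.89037)=-0.16058.
Sum = -1.25307, so H' = 1.253.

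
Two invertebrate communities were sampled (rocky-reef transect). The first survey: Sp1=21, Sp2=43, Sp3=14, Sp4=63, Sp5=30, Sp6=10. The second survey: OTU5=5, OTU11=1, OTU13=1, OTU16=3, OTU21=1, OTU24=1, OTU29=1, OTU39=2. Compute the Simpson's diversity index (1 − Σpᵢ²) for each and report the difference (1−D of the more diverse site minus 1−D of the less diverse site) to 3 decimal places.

The first survey: N=181, proportions 0.11602, 0.23757, 0.07735, 0.34807, 0.16575, 0.05525, giving 1−D = 0.77244 (working shown to 5 dp, full precision carried).
The second survey: N=15, proportions 0.33333, 0.06667, 0.06667, 0.2, 0.06667, 0.06667, 0.06667, 0.13333, giving 1−D = 0.80889.
Difference = |0.77244 − 0.80889| = 0.03645, i.e. 0.036 to 3 decimal places.

0.036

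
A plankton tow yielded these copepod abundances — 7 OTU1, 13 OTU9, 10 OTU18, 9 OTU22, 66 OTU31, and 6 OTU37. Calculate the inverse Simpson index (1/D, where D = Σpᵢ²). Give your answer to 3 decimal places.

2.572

Total N = 7+13+10+9+66+6 = 111, so the proportions are 0.063063, 0.117117, 0.09009, 0.081081, 0.594595, 0.054054 (working shown to 6 dp, full precision carried).
D = 0.063063² + 0.117117² + 0.09009² + 0.081081² + 0.594595² + 0.054054² = 0.003977 + 0.013716 + 0.008116 + 0.006574 + 0.353543 + 0.002922 = 0.388848.
So 1/D = 2.57170, i.e. 2.572 to 3 decimal places.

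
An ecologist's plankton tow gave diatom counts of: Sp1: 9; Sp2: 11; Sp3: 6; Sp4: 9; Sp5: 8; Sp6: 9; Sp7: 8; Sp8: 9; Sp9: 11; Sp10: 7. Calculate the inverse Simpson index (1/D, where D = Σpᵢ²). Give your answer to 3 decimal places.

Total N = 9+11+6+9+8+9+8+9+11+7 = 87, so the proportions are 0.1034483, 0.1264368, 0.0689655, 0.1034483, 0.091954, 0.1034483, 0.091954, 0.1034483, 0.1264368, 0.0804598 (working shown to 7 dp, full precision carried).
D = 0.1034483² + 0.1264368² + 0.0689655² + 0.1034483² + 0.091954² + 0.1034483² + 0.091954² + 0.1034483² + 0.1264368² + 0.0804598² = 0.0107015 + 0.0159863 + 0.0047562 + 0.0107015 + 0.0084555 + 0.0107015 + 0.0084555 + 0.0107015 + 0.0159863 + 0.0064738 = 0.1029198.
So 1/D = 9.71630, i.e. 9.716 to 3 decimal places.

9.716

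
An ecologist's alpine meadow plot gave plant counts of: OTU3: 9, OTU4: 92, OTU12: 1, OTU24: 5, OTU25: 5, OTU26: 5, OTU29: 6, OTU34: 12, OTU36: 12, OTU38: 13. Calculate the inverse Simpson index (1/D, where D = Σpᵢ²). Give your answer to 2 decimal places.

Total N = 9+92+1+5+5+5+6+12+12+13 = 160, so the proportions are 0.05625, 0.575, 0.00625, 0.03125, 0.03125, 0.03125, 0.0375, 0.075, 0.075, 0.08125 (working shown to 5 dp, full precision carried).
D = 0.05625² + 0.575² + 0.00625² + 0.03125² + 0.03125² + 0.03125² + 0.0375² + 0.075² + 0.075² + 0.08125² = 0.00316 + 0.33062 + 0.00004 + 0.00098 + 0.00098 + 0.00098 + 0.00141 + 0.00562 + 0.00562 + 0.00660 = 0.35602.
So 1/D = 2.8089, i.e. 2.81 to 2 decimal places.

2.81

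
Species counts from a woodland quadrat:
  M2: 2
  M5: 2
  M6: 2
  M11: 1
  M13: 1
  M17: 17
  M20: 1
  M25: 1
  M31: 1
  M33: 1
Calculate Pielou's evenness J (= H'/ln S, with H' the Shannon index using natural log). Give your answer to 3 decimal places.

Total N = 2+2+2+1+1+17+1+1+1+1 = 29, so the proportions are 0.06897, 0.06897, 0.06897, 0.03448, 0.03448, 0.58621, 0.03448, 0.03448, 0.03448, 0.03448 (working shown to 5 dp, full precision carried).
H' = −Σ pᵢ ln pᵢ = −((-0.18442) + (-0.18442) + (-0.18442) + (-0.11611) + (-0.11611) + (-0.31308) + (-0.11611) + (-0.11611) + (-0.11611) + (-0.11611)) = 1.56304.
With S = 10 species, ln S = 2.30259, so J = 1.56304/2.30259 = 0.67882, i.e. 0.679 to 3 decimal places.

0.679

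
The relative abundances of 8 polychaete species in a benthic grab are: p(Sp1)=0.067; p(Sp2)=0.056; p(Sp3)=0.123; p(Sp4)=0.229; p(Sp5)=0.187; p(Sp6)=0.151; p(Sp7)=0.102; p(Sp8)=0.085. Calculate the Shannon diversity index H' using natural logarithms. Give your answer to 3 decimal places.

Each pᵢ ln pᵢ term (working shown to 5 dp, full precision carried): 0.067×(-2.70306)=-0.18111, 0.056×(-2.88240)=-0.16141, 0.123×(-2.09557)=-0.25776, 0.229×(-1.47403)=-0.33755, 0.187×(-1.67665)=-0.31353, 0.151×(-1.89048)=-0.28546, 0.102×(-2.28278)=-0.23284, 0.085×(-2.46510)=-0.20953.
Sum = -1.97920, so H' = 1.979.

1.979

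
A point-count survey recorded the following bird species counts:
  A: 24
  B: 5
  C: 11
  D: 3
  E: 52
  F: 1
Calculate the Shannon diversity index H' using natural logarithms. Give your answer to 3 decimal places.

1.237

Total N = 24+5+11+3+52+1 = 96, so the proportions are 0.25, 0.05208, 0.11458, 0.03125, 0.54167, 0.01042 (working shown to 5 dp, full precision carried).
Each pᵢ ln pᵢ term: 0.25×(-1.38629)=-0.34657, 0.05208×(-2.95491)=-0.15390, 0.11458×(-2.16645)=-0.24824, 0.03125×(-3.46574)=-0.10830, 0.54167×(-0.61310)=-0.33210, 0.01042×(-4.56435)=-0.04755.
Sum = -1.23666, so H' = 1.237.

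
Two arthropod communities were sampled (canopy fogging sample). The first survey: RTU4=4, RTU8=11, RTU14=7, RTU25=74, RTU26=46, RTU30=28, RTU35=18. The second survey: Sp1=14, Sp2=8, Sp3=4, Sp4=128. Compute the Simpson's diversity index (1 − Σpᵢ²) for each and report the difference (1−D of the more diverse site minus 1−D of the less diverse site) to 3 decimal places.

0.451

The first survey: N=188, proportions 0.0212766, 0.05851064, 0.03723404, 0.39361702, 0.24468085, 0.14893617, 0.09574468, giving 1−D = 0.74858533 (working shown to 8 dp, full precision carried).
The second survey: N=154, proportions 0.09090909, 0.05194805, 0.02597403, 0.83116883, giving 1−D = 0.29752066.
Difference = |0.74858533 − 0.29752066| = 0.45106467, i.e. 0.451 to 3 decimal places.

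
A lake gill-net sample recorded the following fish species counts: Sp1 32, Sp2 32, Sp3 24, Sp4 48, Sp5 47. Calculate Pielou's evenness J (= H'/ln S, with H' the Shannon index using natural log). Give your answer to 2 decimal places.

Total N = 32+32+24+48+47 = 183, so the proportions are 0.1749, 0.1749, 0.1311, 0.2623, 0.2568 (working shown to 4 dp, full precision carried).
H' = −Σ pᵢ ln pᵢ = −((-0.3049) + (-0.3049) + (-0.2664) + (-0.3510) + (-0.3491)) = 1.5764.
With S = 5 species, ln S = 1.6094, so J = 1.5764/1.6094 = 0.9795, i.e. 0.98 to 2 decimal places.

0.98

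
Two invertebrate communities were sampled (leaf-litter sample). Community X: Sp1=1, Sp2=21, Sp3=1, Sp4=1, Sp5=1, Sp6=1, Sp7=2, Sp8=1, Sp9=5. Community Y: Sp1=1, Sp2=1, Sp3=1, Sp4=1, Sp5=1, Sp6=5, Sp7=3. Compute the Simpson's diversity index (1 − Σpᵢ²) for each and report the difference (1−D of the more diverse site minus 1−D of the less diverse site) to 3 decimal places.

0.181

Community X: N=34, proportions 0.0294118, 0.6176471, 0.0294118, 0.0294118, 0.0294118, 0.0294118, 0.0588235, 0.0294118, 0.1470588, giving 1−D = 0.5882353 (working shown to 7 dp, full precision carried).
Community Y: N=13, proportions 0.0769231, 0.0769231, 0.0769231, 0.0769231, 0.0769231, 0.3846154, 0.2307692, giving 1−D = 0.7692308.
Difference = |0.5882353 − 0.7692308| = 0.1809955, i.e. 0.181 to 3 decimal places.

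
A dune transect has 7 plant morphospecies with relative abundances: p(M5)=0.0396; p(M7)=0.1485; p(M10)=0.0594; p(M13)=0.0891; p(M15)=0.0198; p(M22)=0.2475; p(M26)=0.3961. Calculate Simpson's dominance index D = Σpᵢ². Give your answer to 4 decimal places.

D = 0.0396² + 0.1485² + 0.0594² + 0.0891² + 0.0198² + 0.2475² + 0.3961² = 0.001568 + 0.022052 + 0.003528 + 0.007939 + 0.000392 + 0.061256 + 0.156895 = 0.253631 (working shown to 6 dp, full precision carried).
To 4 decimal places, D = 0.2536.

0.2536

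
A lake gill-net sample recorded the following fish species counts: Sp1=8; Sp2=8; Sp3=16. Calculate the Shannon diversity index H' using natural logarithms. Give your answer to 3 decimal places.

Total N = 8+8+16 = 32, so the proportions are 0.25, 0.25, 0.5 (working shown to 5 dp, full precision carried).
Each pᵢ ln pᵢ term: 0.25×(-1.38629)=-0.34657, 0.25×(-1.38629)=-0.34657, 0.5×(-0.69315)=-0.34657.
Sum = -1.03972, so H' = 1.040.

1.040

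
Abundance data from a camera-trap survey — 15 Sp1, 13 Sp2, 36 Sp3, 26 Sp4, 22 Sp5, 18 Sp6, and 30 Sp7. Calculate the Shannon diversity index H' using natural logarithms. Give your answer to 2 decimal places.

Total N = 15+13+36+26+22+18+30 = 160, so the proportions are 0.0938, 0.0813, 0.225, 0.1625, 0.1375, 0.1125, 0.1875 (working shown to 4 dp, full precision carried).
Each pᵢ ln pᵢ term: 0.0938×(-2.3671)=-0.2219, 0.0813×(-2.5102)=-0.2040, 0.225×(-1.4917)=-0.3356, 0.1625×(-1.8171)=-0.2953, 0.1375×(-1.9841)=-0.2728, 0.1125×(-2.1848)=-0.2458, 0.1875×(-1.6740)=-0.3139.
Sum = -1.8892, so H' = 1.89.

1.89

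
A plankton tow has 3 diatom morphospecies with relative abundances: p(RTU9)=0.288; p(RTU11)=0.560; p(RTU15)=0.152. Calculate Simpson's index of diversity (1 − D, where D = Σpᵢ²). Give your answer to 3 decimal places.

D = 0.288² + 0.56² + 0.152² = 0.08294 + 0.31360 + 0.02310 = 0.41965 (working shown to 5 dp, full precision carried).
So 1 − D = 0.58035, i.e. 0.580 to 3 decimal places.

0.580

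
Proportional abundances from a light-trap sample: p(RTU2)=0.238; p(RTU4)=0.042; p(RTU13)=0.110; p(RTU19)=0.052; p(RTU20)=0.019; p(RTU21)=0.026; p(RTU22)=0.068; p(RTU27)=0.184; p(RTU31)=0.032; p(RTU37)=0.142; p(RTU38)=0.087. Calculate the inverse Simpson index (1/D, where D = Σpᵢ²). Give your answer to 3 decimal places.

7.068

D = 0.238² + 0.042² + 0.11² + 0.052² + 0.019² + 0.026² + 0.068² + 0.184² + 0.032² + 0.142² + 0.087² = 0.0566440 + 0.0017640 + 0.0121000 + 0.0027040 + 0.0003610 + 0.0006760 + 0.0046240 + 0.0338560 + 0.0010240 + 0.0201640 + 0.0075690 = 0.1414860 (working shown to 7 dp, full precision carried).
So 1/D = 7.06784, i.e. 7.068 to 3 decimal places.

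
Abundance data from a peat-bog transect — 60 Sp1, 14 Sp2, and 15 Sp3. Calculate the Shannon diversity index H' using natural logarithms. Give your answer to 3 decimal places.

0.857

Total N = 60+14+15 = 89, so the proportions are 0.67416, 0.1573, 0.16854 (working shown to 5 dp, full precision carried).
Each pᵢ ln pᵢ term: 0.67416×(-0.39429)=-0.26581, 0.1573×(-1.84958)=-0.29095, 0.16854×(-1.78059)=-0.30010.
Sum = -0.85686, so H' = 0.857.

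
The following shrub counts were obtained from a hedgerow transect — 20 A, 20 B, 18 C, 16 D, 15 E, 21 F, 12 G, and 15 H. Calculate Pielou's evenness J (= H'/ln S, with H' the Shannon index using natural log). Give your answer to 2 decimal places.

0.99

Total N = 20+20+18+16+15+21+12+15 = 137, so the proportions are 0.146, 0.146, 0.1314, 0.1168, 0.1095, 0.1533, 0.0876, 0.1095 (working shown to 4 dp, full precision carried).
H' = −Σ pᵢ ln pᵢ = −((-0.2809) + (-0.2809) + (-0.2667) + (-0.2508) + (-0.2422) + (-0.2875) + (-0.2133) + (-0.2422)) = 2.0644.
With S = 8 species, ln S = 2.0794, so J = 2.0644/2.0794 = 0.9928, i.e. 0.99 to 2 decimal places.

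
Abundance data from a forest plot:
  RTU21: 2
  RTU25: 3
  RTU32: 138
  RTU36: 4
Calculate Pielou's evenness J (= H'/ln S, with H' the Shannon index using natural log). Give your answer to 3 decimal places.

Total N = 2+3+138+4 = 147, so the proportions are 0.01361, 0.02041, 0.93878, 0.02721 (working shown to 5 dp, full precision carried).
H' = −Σ pᵢ ln pᵢ = −((-0.05847) + (-0.07942) + (-0.05931) + (-0.09807)) = 0.29527.
With S = 4 species, ln S = 1.38629, so J = 0.29527/1.38629 = 0.21300, i.e. 0.213 to 3 decimal places.

0.213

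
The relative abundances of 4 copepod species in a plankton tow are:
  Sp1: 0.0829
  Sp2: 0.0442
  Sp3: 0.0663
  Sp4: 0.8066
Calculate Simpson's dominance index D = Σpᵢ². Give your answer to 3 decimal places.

D = 0.0829² + 0.0442² + 0.0663² + 0.8066² = 0.00687 + 0.00195 + 0.00440 + 0.65060 = 0.66383 (working shown to 5 dp, full precision carried).
To 3 decimal places, D = 0.664.

0.664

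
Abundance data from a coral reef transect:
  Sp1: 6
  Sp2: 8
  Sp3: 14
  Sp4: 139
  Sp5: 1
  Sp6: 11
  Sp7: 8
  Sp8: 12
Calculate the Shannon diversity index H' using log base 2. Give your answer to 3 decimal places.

Total N = 6+8+14+139+1+11+8+12 = 199, so the proportions are 0.03015, 0.0402, 0.07035, 0.69849, 0.00503, 0.05528, 0.0402, 0.0603 (working shown to 5 dp, full precision carried).
Each pᵢ log₂ pᵢ term: 0.03015×(-5.05166)=-0.15231, 0.0402×(-4.63662)=-0.18640, 0.07035×(-3.82927)=-0.26940, 0.69849×(-0.51768)=-0.36160, 0.00503×(-7.63662)=-0.03837, 0.05528×(-4.17719)=-0.23090, 0.0402×(-4.63662)=-0.18640, 0.0603×(-4.05166)=-0.24432.
Sum = -1.66970, so H' = 1.670.

1.670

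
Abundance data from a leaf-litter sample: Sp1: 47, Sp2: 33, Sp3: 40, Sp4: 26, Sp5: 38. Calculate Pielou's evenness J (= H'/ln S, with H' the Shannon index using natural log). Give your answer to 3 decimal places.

Total N = 47+33+40+26+38 = 184, so the proportions are 0.25543, 0.17935, 0.21739, 0.1413, 0.20652 (working shown to 5 dp, full precision carried).
H' = −Σ pᵢ ln pᵢ = −((-0.34861) + (-0.30820) + (-0.33175) + (-0.27651) + (-0.32576)) = 1.59083.
With S = 5 species, ln S = 1.60944, so J = 1.59083/1.60944 = 0.98844, i.e. 0.988 to 3 decimal places.

0.988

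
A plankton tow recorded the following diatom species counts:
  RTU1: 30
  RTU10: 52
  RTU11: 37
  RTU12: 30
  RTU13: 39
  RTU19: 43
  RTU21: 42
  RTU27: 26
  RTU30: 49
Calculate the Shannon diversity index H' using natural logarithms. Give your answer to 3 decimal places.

2.174

Total N = 30+52+37+30+39+43+42+26+49 = 348, so the proportions are 0.08621, 0.14943, 0.10632, 0.08621, 0.11207, 0.12356, 0.12069, 0.07471, 0.1408 (working shown to 5 dp, full precision carried).
Each pᵢ ln pᵢ term: 0.08621×(-2.45101)=-0.21129, 0.14943×(-1.90096)=-0.28405, 0.10632×(-2.24128)=-0.23830, 0.08621×(-2.45101)=-0.21129, 0.11207×(-2.18864)=-0.24528, 0.12356×(-2.09100)=-0.25837, 0.12069×(-2.11453)=-0.25520, 0.07471×(-2.59411)=-0.19381, 0.1408×(-1.96038)=-0.27603.
Sum = -2.17363, so H' = 2.174.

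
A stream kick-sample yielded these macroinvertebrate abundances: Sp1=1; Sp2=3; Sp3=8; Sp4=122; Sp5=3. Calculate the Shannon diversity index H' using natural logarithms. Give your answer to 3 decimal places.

Total N = 1+3+8+122+3 = 137, so the proportions are 0.0073, 0.0219, 0.05839, 0.89051, 0.0219 (working shown to 5 dp, full precision carried).
Each pᵢ ln pᵢ term: 0.0073×(-4.91998)=-0.03591, 0.0219×(-3.82137)=-0.08368, 0.05839×(-2.84054)=-0.16587, 0.89051×(-0.11596)=-0.10326, 0.0219×(-3.82137)=-0.08368.
Sum = -0.47241, so H' = 0.472.

0.472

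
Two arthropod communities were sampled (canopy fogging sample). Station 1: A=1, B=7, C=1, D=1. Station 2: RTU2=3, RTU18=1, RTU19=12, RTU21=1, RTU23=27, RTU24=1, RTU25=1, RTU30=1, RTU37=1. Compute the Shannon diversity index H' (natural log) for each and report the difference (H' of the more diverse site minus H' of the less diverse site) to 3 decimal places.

0.387

Station 1: N=10, proportions 0.1, 0.7, 0.1, 0.1, giving H' = 0.94045 (working shown to 5 dp, full precision carried).
Station 2: N=48, proportions 0.0625, 0.02083, 0.25, 0.02083, 0.5625, 0.02083, 0.02083, 0.02083, 0.02083, giving H' = 1.32740.
Difference = |0.94045 − 1.32740| = 0.38695, i.e. 0.387 to 3 decimal places.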